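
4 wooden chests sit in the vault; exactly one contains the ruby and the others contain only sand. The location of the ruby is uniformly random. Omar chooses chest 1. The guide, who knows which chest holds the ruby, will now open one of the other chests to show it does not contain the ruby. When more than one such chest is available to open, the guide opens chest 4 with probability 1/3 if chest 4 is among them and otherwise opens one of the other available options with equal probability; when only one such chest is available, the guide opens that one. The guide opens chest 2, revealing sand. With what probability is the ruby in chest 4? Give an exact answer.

1/3

Apply Bayes' rule, conditioning on where the ruby actually is.
If it is in chest 1 (prior 1/4): chest 4 is available but not opened; chest 2 gets probability (1 − 1/3)/2 = 1/3; weight (1/4)·(1/3) = 1/12.
If it is in chest 2 (prior 1/4): the guide opened chest 2, so this case is ruled out; weight (1/4)·0 = 0.
If it is in chest 3 (prior 1/4): chest 4 is available but not opened, probability 2/3; weight (1/4)·(2/3) = 1/6.
If it is in chest 4 (prior 1/4): chest 4 holds the prize so is unavailable; the guide chooses uniformly among the 2 others, probability 1/2; weight (1/4)·(1/2) = 1/8.
The weights sum to 3/8.
So P(the ruby in chest 4 | the guide opened chest 2) = (1/8) / (3/8) = 1/3.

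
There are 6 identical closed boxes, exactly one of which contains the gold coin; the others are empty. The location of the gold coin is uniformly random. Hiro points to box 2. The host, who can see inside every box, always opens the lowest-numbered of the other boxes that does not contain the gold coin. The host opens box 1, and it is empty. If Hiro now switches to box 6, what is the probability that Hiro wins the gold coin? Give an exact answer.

Consider each possible location of the gold coin in turn.
If it is in box 1 (prior 1/6): the host opened box 1, so this case is ruled out; weight (1/6)·0 = 0.
If it is in any of boxes 2, 3, 4, 5, and 6 (prior 1/6 each): box 1 is the lowest-numbered option available, probability 1; weight (1/6)·1 = 1/6 each.
The weights sum to 5/6.
So P(the gold coin in box 6 | the host opened box 1) = (1/6) / (5/6) = 1/5.

1/5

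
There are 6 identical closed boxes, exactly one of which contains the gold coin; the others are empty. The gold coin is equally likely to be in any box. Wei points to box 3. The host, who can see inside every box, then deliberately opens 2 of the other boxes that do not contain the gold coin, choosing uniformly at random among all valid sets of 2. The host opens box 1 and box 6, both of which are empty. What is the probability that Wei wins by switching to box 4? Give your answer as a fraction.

5/18

Consider each possible location of the gold coin in turn.
If it is in either of boxes 1 and 6 (prior 1/6 each): that box was opened and seen not to hold the prize — ruled out; weight (1/6)·0 = 0 each.
If it is in any of boxes 2, 4, and 5 (prior 1/6 each): the host has 6 equally likely choices, so probability 1/6; weight (1/6)·(1/6) = 1/36 each.
If it is in box 3 (prior 1/6): the host has 10 equally likely choices, so probability 1/10; weight (1/6)·(1/10) = 1/60.
The weights sum to 1/10.
So P(the gold coin in box 4 | the host opened box 1 and box 6) = (1/36) / (1/10) = 5/18.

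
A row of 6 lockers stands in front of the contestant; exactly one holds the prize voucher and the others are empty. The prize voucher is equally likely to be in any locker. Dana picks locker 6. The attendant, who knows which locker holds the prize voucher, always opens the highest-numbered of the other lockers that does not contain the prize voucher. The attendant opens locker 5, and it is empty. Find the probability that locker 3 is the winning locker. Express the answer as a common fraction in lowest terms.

Apply Bayes' rule, conditioning on where the prize voucher actually is.
If it is in any of lockers 1, 2, 3, 4, and 6 (prior 1/6 each): locker 5 is the highest-numbered option available, probability 1; weight (1/6)·1 = 1/6 each.
If it is in locker 5 (prior 1/6): the attendant opened locker 5, so this case is ruled out; weight (1/6)·0 = 0.
The weights sum to 5/6.
So P(the prize voucher in locker 3 | the attendant opened locker 5) = (1/6) / (5/6) = 1/5.

1/5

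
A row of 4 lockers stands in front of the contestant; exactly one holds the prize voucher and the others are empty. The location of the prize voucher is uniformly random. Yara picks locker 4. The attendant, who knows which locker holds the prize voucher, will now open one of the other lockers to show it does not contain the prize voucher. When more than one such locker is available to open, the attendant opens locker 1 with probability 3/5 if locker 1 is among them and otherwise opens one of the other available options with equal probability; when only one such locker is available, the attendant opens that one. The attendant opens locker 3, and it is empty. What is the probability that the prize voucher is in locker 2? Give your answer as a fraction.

Apply Bayes' rule, conditioning on where the prize voucher actually is.
If it is in locker 1 (prior 1/4): locker 1 holds the prize so is unavailable; the attendant chooses uniformly among the 2 others, probability 1/2; weight (1/4)·(1/2) = 1/8.
If it is in locker 2 (prior 1/4): locker 1 is available but not opened, probability 2/5; weight (1/4)·(2/5) = 1/10.
If it is in locker 3 (prior 1/4): the attendant opened locker 3, so this case is ruled out; weight (1/4)·0 = 0.
If it is in locker 4 (prior 1/4): locker 1 is available but not opened; locker 3 gets probability (1 − 3/5)/2 = 1/5; weight (1/4)·(1/5) = 1/20.
The weights sum to 11/40.
So P(the prize voucher in locker 2 | the attendant opened locker 3) = (1/10) / (11/40) = 4/11.

4/11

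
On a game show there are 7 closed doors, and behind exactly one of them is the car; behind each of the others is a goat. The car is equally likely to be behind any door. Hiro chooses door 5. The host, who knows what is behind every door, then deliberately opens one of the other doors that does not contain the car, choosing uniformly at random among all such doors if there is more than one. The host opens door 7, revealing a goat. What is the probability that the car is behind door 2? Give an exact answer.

6/35

Apply Bayes' rule, conditioning on where the car actually is.
If it is behind any of doors 1, 2, 3, 4, and 6 (prior 1/7 each): the host has 5 equally likely choices, so probability 1/5; weight (1/7)·(1/5) = 1/35 each.
If it is behind door 5 (prior 1/7): the host has 6 equally likely choices, so probability 1/6; weight (1/7)·(1/6) = 1/42.
If it is behind door 7 (prior 1/7): the host opened door 7, so this case is ruled out; weight (1/7)·0 = 0.
The weights sum to 1/6.
So P(the car behind door 2 | the host opened door 7) = (1/35) / (1/6) = 6/35.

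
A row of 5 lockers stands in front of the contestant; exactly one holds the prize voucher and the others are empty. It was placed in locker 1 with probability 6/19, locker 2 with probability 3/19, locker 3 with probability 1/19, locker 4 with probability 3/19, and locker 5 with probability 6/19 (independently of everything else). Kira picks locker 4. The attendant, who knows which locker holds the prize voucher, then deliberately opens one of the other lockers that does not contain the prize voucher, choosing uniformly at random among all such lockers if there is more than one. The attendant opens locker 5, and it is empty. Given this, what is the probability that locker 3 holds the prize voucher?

Apply Bayes' rule, conditioning on where the prize voucher actually is.
If it is in locker 1 (prior 6/19): the attendant has 3 equally likely choices, so probability 1/3; weight (6/19)·(1/3) = 2/19.
If it is in locker 2 (prior 3/19): the attendant has 3 equally likely choices, so probability 1/3; weight (3/19)·(1/3) = 1/19.
If it is in locker 3 (prior 1/19): the attendant has 3 equally likely choices, so probability 1/3; weight (1/19)·(1/3) = 1/57.
If it is in locker 4 (prior 3/19): the attendant has 4 equally likely choices, so probability 1/4; weight (3/19)·(1/4) = 3/76.
If it is in locker 5 (prior 6/19): the attendant opened locker 5, so this case is ruled out; weight (6/19)·0 = 0.
The weights sum to 49/228.
So P(the prize voucher in locker 3 | the attendant opened locker 5) = (1/57) / (49/228) = 4/49.

4/49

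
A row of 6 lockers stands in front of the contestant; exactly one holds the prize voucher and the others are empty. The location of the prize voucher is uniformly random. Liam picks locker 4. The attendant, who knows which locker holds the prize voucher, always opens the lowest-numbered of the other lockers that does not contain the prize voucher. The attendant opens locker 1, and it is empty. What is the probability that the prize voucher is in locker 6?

1/5

Apply Bayes' rule, conditioning on where the prize voucher actually is.
If it is in locker 1 (prior 1/6): the attendant opened locker 1, so this case is ruled out; weight (1/6)·0 = 0.
If it is in any of lockers 2, 3, 4, 5, and 6 (prior 1/6 each): locker 1 is the lowest-numbered option available, probability 1; weight (1/6)·1 = 1/6 each.
The weights sum to 5/6.
So P(the prize voucher in locker 6 | the attendant opened locker 1) = (1/6) / (5/6) = 1/5.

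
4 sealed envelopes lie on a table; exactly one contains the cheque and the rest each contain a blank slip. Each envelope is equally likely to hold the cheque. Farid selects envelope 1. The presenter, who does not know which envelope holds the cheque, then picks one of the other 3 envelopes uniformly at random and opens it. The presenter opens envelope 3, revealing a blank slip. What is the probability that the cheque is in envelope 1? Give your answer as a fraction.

1/3

Apply Bayes' rule, conditioning on where the cheque actually is.
If it is in any of envelopes 1, 2, and 4 (prior 1/4 each): the presenter picks envelope 3 with probability 1/3 regardless, and it is not the prize; weight (1/4)·(1/3) = 1/12 each.
If it is in envelope 3 (prior 1/4): the presenter opened envelope 3, so this case is ruled out; weight (1/4)·0 = 0.
The weights sum to 1/4.
So P(the cheque in envelope 1 | the presenter opened envelope 3) = (1/12) / (1/4) = 1/3.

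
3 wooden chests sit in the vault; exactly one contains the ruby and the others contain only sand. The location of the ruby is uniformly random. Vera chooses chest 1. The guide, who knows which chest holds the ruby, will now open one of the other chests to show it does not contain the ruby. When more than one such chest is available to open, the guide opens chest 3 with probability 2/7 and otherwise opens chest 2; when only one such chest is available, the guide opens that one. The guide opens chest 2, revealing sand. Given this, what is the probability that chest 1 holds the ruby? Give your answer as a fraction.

5/12

Consider each possible location of the ruby in turn.
If it is in chest 1 (prior 1/3): chest 3 is available but not opened, probability 5/7; weight (1/3)·(5/7) = 5/21.
If it is in chest 2 (prior 1/3): the guide opened chest 2, so this case is ruled out; weight (1/3)·0 = 0.
If it is in chest 3 (prior 1/3): only chest 2 is available, probability 1; weight (1/3)·1 = 1/3.
The weights sum to 4/7.
So P(the ruby in chest 1 | the guide opened chest 2) = (5/21) / (4/7) = 5/12.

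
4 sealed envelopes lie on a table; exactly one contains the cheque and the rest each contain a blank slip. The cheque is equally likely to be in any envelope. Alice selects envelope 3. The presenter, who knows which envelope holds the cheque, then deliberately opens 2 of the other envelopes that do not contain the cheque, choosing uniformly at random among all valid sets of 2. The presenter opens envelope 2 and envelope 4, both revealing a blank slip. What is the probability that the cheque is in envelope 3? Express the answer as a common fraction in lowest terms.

Consider each possible location of the cheque in turn.
If it is in envelope 1 (prior 1/4): the presenter has no choice, probability 1; weight (1/4)·1 = 1/4.
If it is in either of envelopes 2 and 4 (prior 1/4 each): that envelope was opened and seen not to hold the prize — ruled out; weight (1/4)·0 = 0 each.
If it is in envelope 3 (prior 1/4): the presenter has 3 equally likely choices, so probability 1/3; weight (1/4)·(1/3) = 1/12.
The weights sum to 1/3.
So P(the cheque in envelope 3 | the presenter opened envelope 2 and envelope 4) = (1/12) / (1/3) = 1/4.

1/4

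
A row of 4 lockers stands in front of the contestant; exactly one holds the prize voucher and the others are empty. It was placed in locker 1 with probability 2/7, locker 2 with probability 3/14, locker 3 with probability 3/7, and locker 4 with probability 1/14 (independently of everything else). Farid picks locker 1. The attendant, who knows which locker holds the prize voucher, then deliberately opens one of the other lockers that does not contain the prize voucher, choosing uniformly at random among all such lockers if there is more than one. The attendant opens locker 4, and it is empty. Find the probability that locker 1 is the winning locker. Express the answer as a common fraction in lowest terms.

Consider each possible location of the prize voucher in turn.
If it is in locker 1 (prior 2/7): the attendant has 3 equally likely choices, so probability 1/3; weight (2/7)·(1/3) = 2/21.
If it is in locker 2 (prior 3/14): the attendant has 2 equally likely choices, so probability 1/2; weight (3/14)·(1/2) = 3/28.
If it is in locker 3 (prior 3/7): the attendant has 2 equally likely choices, so probability 1/2; weight (3/7)·(1/2) = 3/14.
If it is in locker 4 (prior 1/14): the attendant opened locker 4, so this case is ruled out; weight (1/14)·0 = 0.
The weights sum to 5/12.
So P(the prize voucher in locker 1 | the attendant opened locker 4) = (2/21) / (5/12) = 8/35.

8/35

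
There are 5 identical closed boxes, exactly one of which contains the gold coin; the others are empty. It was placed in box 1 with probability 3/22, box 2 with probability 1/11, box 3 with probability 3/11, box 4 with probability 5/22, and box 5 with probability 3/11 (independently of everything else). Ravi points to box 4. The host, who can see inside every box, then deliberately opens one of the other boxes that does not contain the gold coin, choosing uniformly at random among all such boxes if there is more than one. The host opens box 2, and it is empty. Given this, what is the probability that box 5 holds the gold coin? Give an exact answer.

8/25

Apply Bayes' rule, conditioning on where the gold coin actually is.
If it is in box 1 (prior 3/22): the host has 3 equally likely choices, so probability 1/3; weight (3/22)·(1/3) = 1/22.
If it is in box 2 (prior 1/11): the host opened box 2, so this case is ruled out; weight (1/11)·0 = 0.
If it is in either of boxes 3 and 5 (prior 3/11 each): the host has 3 equally likely choices, so probability 1/3; weight (3/11)·(1/3) = 1/11 each.
If it is in box 4 (prior 5/22): the host has 4 equally likely choices, so probability 1/4; weight (5/22)·(1/4) = 5/88.
The weights sum to 25/88.
So P(the gold coin in box 5 | the host opened box 2) = (1/11) / (25/88) = 8/25.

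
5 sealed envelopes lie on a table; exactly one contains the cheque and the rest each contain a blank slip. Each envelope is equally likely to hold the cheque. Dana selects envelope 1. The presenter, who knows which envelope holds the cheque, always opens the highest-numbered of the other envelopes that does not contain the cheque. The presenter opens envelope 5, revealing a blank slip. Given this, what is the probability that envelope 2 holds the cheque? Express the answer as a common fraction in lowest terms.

1/4

Consider each possible location of the cheque in turn.
If it is in any of envelopes 1, 2, 3, and 4 (prior 1/5 each): envelope 5 is the highest-numbered option available, probability 1; weight (1/5)·1 = 1/5 each.
If it is in envelope 5 (prior 1/5): the presenter opened envelope 5, so this case is ruled out; weight (1/5)·0 = 0.
The weights sum to 4/5.
So P(the cheque in envelope 2 | the presenter opened envelope 5) = (1/5) / (4/5) = 1/4.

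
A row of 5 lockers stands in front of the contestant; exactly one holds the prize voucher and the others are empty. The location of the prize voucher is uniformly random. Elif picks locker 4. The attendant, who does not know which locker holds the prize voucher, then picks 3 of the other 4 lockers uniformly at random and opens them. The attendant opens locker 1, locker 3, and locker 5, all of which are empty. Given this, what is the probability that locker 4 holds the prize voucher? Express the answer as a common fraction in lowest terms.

1/2

Condition on the true location of the prize voucher.
If it is in any of lockers 1, 3, and 5 (prior 1/5 each): that locker was opened and seen not to hold the prize — ruled out; weight (1/5)·0 = 0 each.
If it is in either of lockers 2 and 4 (prior 1/5 each): the attendant picks exactly this set with probability 1/4 regardless, and none is the prize; weight (1/5)·(1/4) = 1/20 each.
The weights sum to 1/10.
So P(the prize voucher in locker 4 | the attendant opened locker 1, locker 3, and locker 5) = (1/20) / (1/10) = 1/2.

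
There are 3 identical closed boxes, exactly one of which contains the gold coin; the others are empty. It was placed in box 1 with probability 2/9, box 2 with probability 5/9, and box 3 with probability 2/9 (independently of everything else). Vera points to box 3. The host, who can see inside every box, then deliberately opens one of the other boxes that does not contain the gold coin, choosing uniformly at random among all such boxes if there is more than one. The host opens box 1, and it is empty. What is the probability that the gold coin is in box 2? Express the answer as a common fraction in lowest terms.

5/6

Consider each possible location of the gold coin in turn.
If it is in box 1 (prior 2/9): the host opened box 1, so this case is ruled out; weight (2/9)·0 = 0.
If it is in box 2 (prior 5/9): the host has no choice, probability 1; weight (5/9)·1 = 5/9.
If it is in box 3 (prior 2/9): the host has 2 equally likely choices, so probability 1/2; weight (2/9)·(1/2) = 1/9.
The weights sum to 2/3.
So P(the gold coin in box 2 | the host opened box 1) = (5/9) / (2/3) = 5/6.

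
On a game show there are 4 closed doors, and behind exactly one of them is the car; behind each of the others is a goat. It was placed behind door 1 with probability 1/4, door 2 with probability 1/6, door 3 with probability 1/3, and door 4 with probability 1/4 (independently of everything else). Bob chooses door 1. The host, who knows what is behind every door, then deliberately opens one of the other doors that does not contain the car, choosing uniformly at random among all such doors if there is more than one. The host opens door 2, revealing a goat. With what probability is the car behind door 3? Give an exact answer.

Apply Bayes' rule, conditioning on where the car actually is.
If it is behind door 1 (prior 1/4): the host has 3 equally likely choices, so probability 1/3; weight (1/4)·(1/3) = 1/12.
If it is behind door 2 (prior 1/6): the host opened door 2, so this case is ruled out; weight (1/6)·0 = 0.
If it is behind door 3 (prior 1/3): the host has 2 equally likely choices, so probability 1/2; weight (1/3)·(1/2) = 1/6.
If it is behind door 4 (prior 1/4): the host has 2 equally likely choices, so probability 1/2; weight (1/4)·(1/2) = 1/8.
The weights sum to 3/8.
So P(the car behind door 3 | the host opened door 2) = (1/6) / (3/8) = 4/9.

4/9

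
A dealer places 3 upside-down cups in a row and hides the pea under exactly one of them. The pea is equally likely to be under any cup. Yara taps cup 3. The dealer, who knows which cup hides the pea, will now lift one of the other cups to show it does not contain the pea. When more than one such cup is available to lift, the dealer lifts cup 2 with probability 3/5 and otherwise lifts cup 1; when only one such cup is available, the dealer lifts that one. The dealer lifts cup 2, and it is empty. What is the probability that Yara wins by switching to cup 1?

Apply Bayes' rule, conditioning on where the pea actually is.
If it is under cup 1 (prior 1/3): only cup 2 is available, probability 1; weight (1/3)·1 = 1/3.
If it is under cup 2 (prior 1/3): the dealer opened cup 2, so this case is ruled out; weight (1/3)·0 = 0.
If it is under cup 3 (prior 1/3): cup 2 is available, opened with probability 3/5; weight (1/3)·(3/5) = 1/5.
The weights sum to 8/15.
So P(the pea under cup 1 | the dealer opened cup 2) = (1/3) / (8/15) = 5/8.

5/8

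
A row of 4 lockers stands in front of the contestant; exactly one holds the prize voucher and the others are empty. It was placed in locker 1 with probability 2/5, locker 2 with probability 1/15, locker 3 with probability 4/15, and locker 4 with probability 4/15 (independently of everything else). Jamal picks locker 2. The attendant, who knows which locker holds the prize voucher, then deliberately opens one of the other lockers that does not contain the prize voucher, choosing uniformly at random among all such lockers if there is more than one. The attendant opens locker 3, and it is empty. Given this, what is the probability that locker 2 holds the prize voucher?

Condition on the true location of the prize voucher.
If it is in locker 1 (prior 2/5): the attendant has 2 equally likely choices, so probability 1/2; weight (2/5)·(1/2) = 1/5.
If it is in locker 2 (prior 1/15): the attendant has 3 equally likely choices, so probability 1/3; weight (1/15)·(1/3) = 1/45.
If it is in locker 3 (prior 4/15): the attendant opened locker 3, so this case is ruled out; weight (4/15)·0 = 0.
If it is in locker 4 (prior 4/15): the attendant has 2 equally likely choices, so probability 1/2; weight (4/15)·(1/2) = 2/15.
The weights sum to 16/45.
So P(the prize voucher in locker 2 | the attendant opened locker 3) = (1/45) / (16/45) = 1/16.

1/16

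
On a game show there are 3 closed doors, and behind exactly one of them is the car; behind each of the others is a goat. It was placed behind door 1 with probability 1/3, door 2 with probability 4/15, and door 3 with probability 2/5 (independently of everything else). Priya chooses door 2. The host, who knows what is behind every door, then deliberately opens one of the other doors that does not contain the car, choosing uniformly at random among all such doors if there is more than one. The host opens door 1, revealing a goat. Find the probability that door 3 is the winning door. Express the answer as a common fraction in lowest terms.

Condition on the true location of the car.
If it is behind door 1 (prior 1/3): the host opened door 1, so this case is ruled out; weight (1/3)·0 = 0.
If it is behind door 2 (prior 4/15): the host has 2 equally likely choices, so probability 1/2; weight (4/15)·(1/2) = 2/15.
If it is behind door 3 (prior 2/5): the host has no choice, probability 1; weight (2/5)·1 = 2/5.
The weights sum to 8/15.
So P(the car behind door 3 | the host opened door 1) = (2/5) / (8/15) = 3/4.

3/4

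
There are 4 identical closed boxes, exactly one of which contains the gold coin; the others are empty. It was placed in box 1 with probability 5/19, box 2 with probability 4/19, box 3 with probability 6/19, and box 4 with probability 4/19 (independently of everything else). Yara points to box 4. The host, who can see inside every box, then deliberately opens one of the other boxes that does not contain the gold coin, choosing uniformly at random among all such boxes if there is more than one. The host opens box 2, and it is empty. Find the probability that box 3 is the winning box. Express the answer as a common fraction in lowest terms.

18/41

Consider each possible location of the gold coin in turn.
If it is in box 1 (prior 5/19): the host has 2 equally likely choices, so probability 1/2; weight (5/19)·(1/2) = 5/38.
If it is in box 2 (prior 4/19): the host opened box 2, so this case is ruled out; weight (4/19)·0 = 0.
If it is in box 3 (prior 6/19): the host has 2 equally likely choices, so probability 1/2; weight (6/19)·(1/2) = 3/19.
If it is in box 4 (prior 4/19): the host has 3 equally likely choices, so probability 1/3; weight (4/19)·(1/3) = 4/57.
The weights sum to 41/114.
So P(the gold coin in box 3 | the host opened box 2) = (3/19) / (41/114) = 18/41.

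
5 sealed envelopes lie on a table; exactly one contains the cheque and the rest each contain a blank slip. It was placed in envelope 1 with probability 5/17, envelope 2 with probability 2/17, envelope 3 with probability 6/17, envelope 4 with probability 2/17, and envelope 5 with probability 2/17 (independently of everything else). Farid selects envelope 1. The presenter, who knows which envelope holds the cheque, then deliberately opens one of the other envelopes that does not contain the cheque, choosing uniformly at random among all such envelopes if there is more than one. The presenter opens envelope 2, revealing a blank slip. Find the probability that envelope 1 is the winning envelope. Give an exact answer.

3/11

Consider each possible location of the cheque in turn.
If it is in envelope 1 (prior 5/17): the presenter has 4 equally likely choices, so probability 1/4; weight (5/17)·(1/4) = 5/68.
If it is in envelope 2 (prior 2/17): the presenter opened envelope 2, so this case is ruled out; weight (2/17)·0 = 0.
If it is in envelope 3 (prior 6/17): the presenter has 3 equally likely choices, so probability 1/3; weight (6/17)·(1/3) = 2/17.
If it is in either of envelopes 4 and 5 (prior 2/17 each): the presenter has 3 equally likely choices, so probability 1/3; weight (2/17)·(1/3) = 2/51 each.
The weights sum to 55/204.
So P(the cheque in envelope 1 | the presenter opened envelope 2) = (5/68) / (55/204) = 3/11.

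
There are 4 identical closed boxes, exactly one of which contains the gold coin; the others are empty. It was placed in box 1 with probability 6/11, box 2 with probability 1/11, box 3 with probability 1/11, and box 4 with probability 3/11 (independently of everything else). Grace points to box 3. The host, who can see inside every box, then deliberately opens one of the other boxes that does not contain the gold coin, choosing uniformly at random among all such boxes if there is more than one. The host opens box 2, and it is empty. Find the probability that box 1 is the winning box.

18/29

Consider each possible location of the gold coin in turn.
If it is in box 1 (prior 6/11): the host has 2 equally likely choices, so probability 1/2; weight (6/11)·(1/2) = 3/11.
If it is in box 2 (prior 1/11): the host opened box 2, so this case is ruled out; weight (1/11)·0 = 0.
If it is in box 3 (prior 1/11): the host has 3 equally likely choices, so probability 1/3; weight (1/11)·(1/3) = 1/33.
If it is in box 4 (prior 3/11): the host has 2 equally likely choices, so probability 1/2; weight (3/11)·(1/2) = 3/22.
The weights sum to 29/66.
So P(the gold coin in box 1 | the host opened box 2) = (3/11) / (29/66) = 18/29.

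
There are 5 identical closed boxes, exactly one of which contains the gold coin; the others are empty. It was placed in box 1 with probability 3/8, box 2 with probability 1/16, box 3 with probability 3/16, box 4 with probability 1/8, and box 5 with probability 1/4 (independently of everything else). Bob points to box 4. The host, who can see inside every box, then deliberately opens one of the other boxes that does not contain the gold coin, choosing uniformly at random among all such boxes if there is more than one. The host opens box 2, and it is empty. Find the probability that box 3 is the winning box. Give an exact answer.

6/29

Apply Bayes' rule, conditioning on where the gold coin actually is.
If it is in box 1 (prior 3/8): the host has 3 equally likely choices, so probability 1/3; weight (3/8)·(1/3) = 1/8.
If it is in box 2 (prior 1/16): the host opened box 2, so this case is ruled out; weight (1/16)·0 = 0.
If it is in box 3 (prior 3/16): the host has 3 equally likely choices, so probability 1/3; weight (3/16)·(1/3) = 1/16.
If it is in box 4 (prior 1/8): the host has 4 equally likely choices, so probability 1/4; weight (1/8)·(1/4) = 1/32.
If it is in box 5 (prior 1/4): the host has 3 equally likely choices, so probability 1/3; weight (1/4)·(1/3) = 1/12.
The weights sum to 29/96.
So P(the gold coin in box 3 | the host opened box 2) = (1/16) / (29/96) = 6/29.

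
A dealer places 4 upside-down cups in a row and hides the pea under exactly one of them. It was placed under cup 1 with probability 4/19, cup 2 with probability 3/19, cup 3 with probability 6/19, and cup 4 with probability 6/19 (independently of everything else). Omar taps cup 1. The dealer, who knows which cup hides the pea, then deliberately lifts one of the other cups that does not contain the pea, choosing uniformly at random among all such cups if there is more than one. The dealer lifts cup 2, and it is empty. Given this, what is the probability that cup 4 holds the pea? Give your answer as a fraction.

9/22

Condition on the true location of the pea.
If it is under cup 1 (prior 4/19): the dealer has 3 equally likely choices, so probability 1/3; weight (4/19)·(1/3) = 4/57.
If it is under cup 2 (prior 3/19): the dealer opened cup 2, so this case is ruled out; weight (3/19)·0 = 0.
If it is under either of cups 3 and 4 (prior 6/19 each): the dealer has 2 equally likely choices, so probability 1/2; weight (6/19)·(1/2) = 3/19 each.
The weights sum to 22/57.
So P(the pea under cup 4 | the dealer opened cup 2) = (3/19) / (22/57) = 9/22.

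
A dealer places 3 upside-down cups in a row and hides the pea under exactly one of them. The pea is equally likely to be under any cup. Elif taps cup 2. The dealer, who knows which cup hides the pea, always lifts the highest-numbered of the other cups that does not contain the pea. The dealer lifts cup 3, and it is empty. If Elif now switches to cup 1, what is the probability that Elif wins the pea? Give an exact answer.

1/2

Consider each possible location of the pea in turn.
If it is under either of cups 1 and 2 (prior 1/3 each): cup 3 is the highest-numbered option available, probability 1; weight (1/3)·1 = 1/3 each.
If it is under cup 3 (prior 1/3): the dealer opened cup 3, so this case is ruled out; weight (1/3)·0 = 0.
The weights sum to 2/3.
So P(the pea under cup 1 | the dealer opened cup 3) = (1/3) / (2/3) = 1/2.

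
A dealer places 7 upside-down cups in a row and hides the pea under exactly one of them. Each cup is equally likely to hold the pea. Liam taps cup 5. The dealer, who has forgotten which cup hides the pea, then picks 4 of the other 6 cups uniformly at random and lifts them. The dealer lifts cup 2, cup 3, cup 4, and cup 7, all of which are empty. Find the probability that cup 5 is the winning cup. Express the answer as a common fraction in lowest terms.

1/3

Consider each possible location of the pea in turn.
If it is under any of cups 1, 5, and 6 (prior 1/7 each): the dealer picks exactly this set with probability 1/15 regardless, and none is the prize; weight (1/7)·(1/15) = 1/105 each.
If it is under any of cups 2, 3, 4, and 7 (prior 1/7 each): that cup was opened and seen not to hold the prize — ruled out; weight (1/7)·0 = 0 each.
The weights sum to 1/35.
So P(the pea under cup 5 | the dealer opened cup 2, cup 3, cup 4, and cup 7) = (1/105) / (1/35) = 1/3.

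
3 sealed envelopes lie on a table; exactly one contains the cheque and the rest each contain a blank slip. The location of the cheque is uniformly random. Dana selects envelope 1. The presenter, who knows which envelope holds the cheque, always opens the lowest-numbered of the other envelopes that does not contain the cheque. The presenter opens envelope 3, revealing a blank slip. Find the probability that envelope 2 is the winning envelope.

1

Apply Bayes' rule, conditioning on where the cheque actually is.
If it is in envelope 1 (prior 1/3): the presenter would have opened envelope 2 instead, probability 0; weight (1/3)·0 = 0.
If it is in envelope 2 (prior 1/3): envelope 3 is the lowest-numbered option available, probability 1; weight (1/3)·1 = 1/3.
If it is in envelope 3 (prior 1/3): the presenter opened envelope 3, so this case is ruled out; weight (1/3)·0 = 0.
The weights sum to 1/3.
So P(the cheque in envelope 2 | the presenter opened envelope 3) = (1/3) / (1/3) = 1.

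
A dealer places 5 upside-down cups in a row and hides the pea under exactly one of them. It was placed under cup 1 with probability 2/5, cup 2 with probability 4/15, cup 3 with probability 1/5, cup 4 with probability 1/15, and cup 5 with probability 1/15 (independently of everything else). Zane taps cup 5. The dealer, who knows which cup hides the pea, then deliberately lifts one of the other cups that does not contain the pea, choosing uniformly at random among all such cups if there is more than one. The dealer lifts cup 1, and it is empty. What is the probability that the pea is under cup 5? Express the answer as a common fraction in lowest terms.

3/35

Consider each possible location of the pea in turn.
If it is under cup 1 (prior 2/5): the dealer opened cup 1, so this case is ruled out; weight (2/5)·0 = 0.
If it is under cup 2 (prior 4/15): the dealer has 3 equally likely choices, so probability 1/3; weight (4/15)·(1/3) = 4/45.
If it is under cup 3 (prior 1/5): the dealer has 3 equally likely choices, so probability 1/3; weight (1/5)·(1/3) = 1/15.
If it is under cup 4 (prior 1/15): the dealer has 3 equally likely choices, so probability 1/3; weight (1/15)·(1/3) = 1/45.
If it is under cup 5 (prior 1/15): the dealer has 4 equally likely choices, so probability 1/4; weight (1/15)·(1/4) = 1/60.
The weights sum to 7/36.
So P(the pea under cup 5 | the dealer opened cup 1) = (1/60) / (7/36) = 3/35.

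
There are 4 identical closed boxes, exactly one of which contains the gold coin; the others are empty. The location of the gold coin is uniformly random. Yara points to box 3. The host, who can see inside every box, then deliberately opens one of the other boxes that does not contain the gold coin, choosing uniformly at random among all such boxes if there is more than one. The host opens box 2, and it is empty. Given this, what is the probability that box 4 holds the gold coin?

Consider each possible location of the gold coin in turn.
If it is in either of boxes 1 and 4 (prior 1/4 each): the host has 2 equally likely choices, so probability 1/2; weight (1/4)·(1/2) = 1/8 each.
If it is in box 2 (prior 1/4): the host opened box 2, so this case is ruled out; weight (1/4)·0 = 0.
If it is in box 3 (prior 1/4): the host has 3 equally likely choices, so probability 1/3; weight (1/4)·(1/3) = 1/12.
The weights sum to 1/3.
So P(the gold coin in box 4 | the host opened box 2) = (1/8) / (1/3) = 3/8.

3/8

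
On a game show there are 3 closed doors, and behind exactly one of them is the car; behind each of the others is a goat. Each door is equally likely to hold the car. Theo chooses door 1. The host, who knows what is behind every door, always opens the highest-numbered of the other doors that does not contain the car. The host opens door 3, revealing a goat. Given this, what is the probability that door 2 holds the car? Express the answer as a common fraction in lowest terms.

Consider each possible location of the car in turn.
If it is behind either of doors 1 and 2 (prior 1/3 each): door 3 is the highest-numbered option available, probability 1; weight (1/3)·1 = 1/3 each.
If it is behind door 3 (prior 1/3): the host opened door 3, so this case is ruled out; weight (1/3)·0 = 0.
The weights sum to 2/3.
So P(the car behind door 2 | the host opened door 3) = (1/3) / (2/3) = 1/2.

1/2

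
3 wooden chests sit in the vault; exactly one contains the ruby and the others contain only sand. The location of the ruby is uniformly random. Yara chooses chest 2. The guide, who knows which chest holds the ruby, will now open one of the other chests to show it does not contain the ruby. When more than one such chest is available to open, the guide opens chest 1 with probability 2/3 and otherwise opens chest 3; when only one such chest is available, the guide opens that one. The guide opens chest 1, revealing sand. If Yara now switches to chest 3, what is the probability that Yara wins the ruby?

Apply Bayes' rule, conditioning on where the ruby actually is.
If it is in chest 1 (prior 1/3): the guide opened chest 1, so this case is ruled out; weight (1/3)·0 = 0.
If it is in chest 2 (prior 1/3): chest 1 is available, opened with probability 2/3; weight (1/3)·(2/3) = 2/9.
If it is in chest 3 (prior 1/3): only chest 1 is available, probability 1; weight (1/3)·1 = 1/3.
The weights sum to 5/9.
So P(the ruby in chest 3 | the guide opened chest 1) = (1/3) / (5/9) = 3/5.

3/5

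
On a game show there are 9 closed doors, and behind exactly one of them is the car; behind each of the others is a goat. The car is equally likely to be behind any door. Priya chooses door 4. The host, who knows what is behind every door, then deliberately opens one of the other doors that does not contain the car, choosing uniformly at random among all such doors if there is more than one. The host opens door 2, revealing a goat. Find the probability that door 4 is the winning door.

Apply Bayes' rule, conditioning on where the car actually is.
If it is behind any of doors 1, 3, 5, 6, 7, 8, and 9 (prior 1/9 each): the host has 7 equally likely choices, so probability 1/7; weight (1/9)·(1/7) = 1/63 each.
If it is behind door 2 (prior 1/9): the host opened door 2, so this case is ruled out; weight (1/9)·0 = 0.
If it is behind door 4 (prior 1/9): the host has 8 equally likely choices, so probability 1/8; weight (1/9)·(1/8) = 1/72.
The weights sum to 1/8.
So P(the car behind door 4 | the host opened door 2) = (1/72) / (1/8) = 1/9.

1/9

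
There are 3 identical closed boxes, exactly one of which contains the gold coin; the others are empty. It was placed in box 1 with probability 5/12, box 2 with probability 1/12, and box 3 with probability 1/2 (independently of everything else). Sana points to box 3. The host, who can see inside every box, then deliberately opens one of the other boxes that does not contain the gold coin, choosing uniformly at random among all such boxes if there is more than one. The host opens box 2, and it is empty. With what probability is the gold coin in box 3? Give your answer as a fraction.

3/8

Consider each possible location of the gold coin in turn.
If it is in box 1 (prior 5/12): the host has no choice, probability 1; weight (5/12)·1 = 5/12.
If it is in box 2 (prior 1/12): the host opened box 2, so this case is ruled out; weight (1/12)·0 = 0.
If it is in box 3 (prior 1/2): the host has 2 equally likely choices, so probability 1/2; weight (1/2)·(1/2) = 1/4.
The weights sum to 2/3.
So P(the gold coin in box 3 | the host opened box 2) = (1/4) / (2/3) = 3/8.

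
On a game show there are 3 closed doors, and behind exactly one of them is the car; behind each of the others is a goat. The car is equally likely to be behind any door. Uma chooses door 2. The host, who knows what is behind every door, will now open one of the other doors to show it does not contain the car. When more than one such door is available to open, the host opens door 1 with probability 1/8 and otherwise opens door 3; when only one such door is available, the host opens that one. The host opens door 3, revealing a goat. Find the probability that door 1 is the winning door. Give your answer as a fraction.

8/15

Condition on the true location of the car.
If it is behind door 1 (prior 1/3): only door 3 is available, probability 1; weight (1/3)·1 = 1/3.
If it is behind door 2 (prior 1/3): door 1 is available but not opened, probability 7/8; weight (1/3)·(7/8) = 7/24.
If it is behind door 3 (prior 1/3): the host opened door 3, so this case is ruled out; weight (1/3)·0 = 0.
The weights sum to 5/8.
So P(the car behind door 1 | the host opened door 3) = (1/3) / (5/8) = 8/15.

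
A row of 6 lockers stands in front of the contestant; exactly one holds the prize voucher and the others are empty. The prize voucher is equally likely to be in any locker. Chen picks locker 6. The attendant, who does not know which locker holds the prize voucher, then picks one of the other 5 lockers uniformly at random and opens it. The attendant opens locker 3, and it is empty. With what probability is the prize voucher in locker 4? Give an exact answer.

Apply Bayes' rule, conditioning on where the prize voucher actually is.
If it is in any of lockers 1, 2, 4, 5, and 6 (prior 1/6 each): the attendant picks locker 3 with probability 1/5 regardless, and it is not the prize; weight (1/6)·(1/5) = 1/30 each.
If it is in locker 3 (prior 1/6): the attendant opened locker 3, so this case is ruled out; weight (1/6)·0 = 0.
The weights sum to 1/6.
So P(the prize voucher in locker 4 | the attendant opened locker 3) = (1/30) / (1/6) = 1/5.

1/5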